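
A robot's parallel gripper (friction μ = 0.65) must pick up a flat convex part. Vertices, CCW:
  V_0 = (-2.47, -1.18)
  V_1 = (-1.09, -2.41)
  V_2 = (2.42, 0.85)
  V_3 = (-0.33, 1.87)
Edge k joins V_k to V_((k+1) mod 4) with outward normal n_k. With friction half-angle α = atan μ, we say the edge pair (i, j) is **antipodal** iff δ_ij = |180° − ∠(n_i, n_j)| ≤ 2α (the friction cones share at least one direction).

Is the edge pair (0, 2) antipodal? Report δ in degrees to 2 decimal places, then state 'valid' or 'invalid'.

δ = 21.36°, valid

α = atan 0.65 = 33.02°;  2α = 66.05°
edge 0: e_0 = (+1.38, -1.23);  n_0 = (-0.6654, -0.7465)
edge 2: e_2 = (-2.75, +1.02);  n_2 = (+0.3478, +0.9376)
∠(n_0, n_2) = 158.64°
δ = |180° − 158.64°| = 21.36°
21.36° ≤ 2α = 66.05°  →  valid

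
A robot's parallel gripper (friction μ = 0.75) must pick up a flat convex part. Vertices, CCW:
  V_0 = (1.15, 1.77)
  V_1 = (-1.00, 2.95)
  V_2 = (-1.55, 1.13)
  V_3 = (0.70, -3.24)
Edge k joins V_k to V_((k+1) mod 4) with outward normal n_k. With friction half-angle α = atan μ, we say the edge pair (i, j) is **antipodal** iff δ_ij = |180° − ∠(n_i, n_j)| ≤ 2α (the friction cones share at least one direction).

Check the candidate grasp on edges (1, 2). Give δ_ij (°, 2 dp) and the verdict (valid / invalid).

δ = 135.94°, invalid

α = atan 0.75 = 36.87°;  2α = 73.74°
edge 1: e_1 = (-0.55, -1.82);  n_1 = (-0.9572, +0.2893)
edge 2: e_2 = (+2.25, -4.37);  n_2 = (-0.8891, -0.4578)
∠(n_1, n_2) = 44.06°
δ = |180° − 44.06°| = 135.94°
135.94° > 2α = 73.74°  →  invalid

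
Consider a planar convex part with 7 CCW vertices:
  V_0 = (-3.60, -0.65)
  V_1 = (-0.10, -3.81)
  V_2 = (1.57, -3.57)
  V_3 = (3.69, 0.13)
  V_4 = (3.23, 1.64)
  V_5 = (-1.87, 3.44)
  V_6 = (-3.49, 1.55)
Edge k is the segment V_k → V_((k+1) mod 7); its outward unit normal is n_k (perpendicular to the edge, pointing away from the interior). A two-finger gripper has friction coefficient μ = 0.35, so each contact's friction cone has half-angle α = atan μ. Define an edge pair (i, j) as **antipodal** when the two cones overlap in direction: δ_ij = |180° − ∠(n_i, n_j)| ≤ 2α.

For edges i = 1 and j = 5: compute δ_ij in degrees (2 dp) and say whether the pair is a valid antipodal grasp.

δ = 41.22°, invalid

α = atan 0.35 = 19.29°;  2α = 38.58°
edge 1: e_1 = (+1.67, +0.24);  n_1 = (+0.1423, -0.9898)
edge 5: e_5 = (-1.62, -1.89);  n_5 = (-0.7593, +0.6508)
∠(n_1, n_5) = 138.78°
δ = |180° − 138.78°| = 41.22°
41.22° > 2α = 38.58°  →  invalid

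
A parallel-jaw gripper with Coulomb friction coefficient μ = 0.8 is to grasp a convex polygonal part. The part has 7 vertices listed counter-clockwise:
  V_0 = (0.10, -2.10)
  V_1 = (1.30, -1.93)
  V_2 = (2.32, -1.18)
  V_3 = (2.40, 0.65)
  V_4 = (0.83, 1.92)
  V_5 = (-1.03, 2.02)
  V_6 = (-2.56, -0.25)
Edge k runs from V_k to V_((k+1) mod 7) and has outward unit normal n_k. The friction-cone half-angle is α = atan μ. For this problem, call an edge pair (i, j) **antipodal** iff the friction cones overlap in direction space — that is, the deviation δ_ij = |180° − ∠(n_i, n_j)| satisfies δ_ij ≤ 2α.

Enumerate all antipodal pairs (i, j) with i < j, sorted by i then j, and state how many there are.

count = 10; pairs: (0,3), (0,4), (0,5), (1,3), (1,4), (1,5), (2,5), (2,6), (3,6), (4,6)

α = atan 0.8 = 38.66°;  2α = 77.32°
n_0 = (+0.1403, -0.9901)
n_1 = (+0.5924, -0.8057)
n_2 = (+0.9990, -0.0437)
n_3 = (+0.6289, +0.7775)
n_4 = (+0.0537, +0.9986)
n_5 = (-0.8292, +0.5589)
n_6 = (-0.5710, -0.8210)
  (0,1): δ = 151.74°  ·
  (0,2): δ = 100.57°  ·
  (0,3): δ = 47.03°  ✓
  (0,4): δ = 11.14°  ✓
  (0,5): δ = 47.96°  ✓
  (0,6): δ = 137.12°  ·
  (1,2): δ = 128.83°  ·
  (1,3): δ = 75.30°  ✓
  (1,4): δ = 39.40°  ✓
  (1,5): δ = 19.69°  ✓
  (1,6): δ = 108.85°  ·
  (2,3): δ = 126.47°  ·
  (2,4): δ = 90.57°  ·
  (2,5): δ = 31.48°  ✓
  (2,6): δ = 57.68°  ✓
  (3,4): δ = 144.11°  ·
  (3,5): δ = 85.01°  ·
  (3,6): δ = 4.15°  ✓
  (4,5): δ = 120.90°  ·
  (4,6): δ = 31.74°  ✓
  (5,6): δ = 90.84°  ·
antipodal pairs: 10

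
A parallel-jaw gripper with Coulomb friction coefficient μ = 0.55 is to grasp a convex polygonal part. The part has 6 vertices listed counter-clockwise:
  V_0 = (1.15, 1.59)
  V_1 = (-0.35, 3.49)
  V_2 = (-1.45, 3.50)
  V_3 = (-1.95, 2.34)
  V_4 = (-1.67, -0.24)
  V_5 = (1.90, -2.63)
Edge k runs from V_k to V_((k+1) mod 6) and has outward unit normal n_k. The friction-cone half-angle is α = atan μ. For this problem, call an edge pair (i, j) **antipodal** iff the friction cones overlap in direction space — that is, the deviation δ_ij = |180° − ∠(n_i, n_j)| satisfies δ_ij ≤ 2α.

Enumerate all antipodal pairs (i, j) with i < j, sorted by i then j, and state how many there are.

count = 6; pairs: (0,3), (0,4), (1,4), (2,5), (3,5), (4,5)

α = atan 0.55 = 28.81°;  2α = 57.62°
n_0 = (+0.7849, +0.6196)
n_1 = (+0.0091, +1.0000)
n_2 = (-0.9183, +0.3958)
n_3 = (-0.9942, -0.1079)
n_4 = (-0.5563, -0.8310)
n_5 = (+0.9846, +0.1750)
  (0,1): δ = 128.81°  ·
  (0,2): δ = 61.61°  ·
  (0,3): δ = 32.10°  ✓
  (0,4): δ = 17.91°  ✓
  (0,5): δ = 151.79°  ·
  (1,2): δ = 112.80°  ·
  (1,3): δ = 83.29°  ·
  (1,4): δ = 33.28°  ✓
  (1,5): δ = 100.60°  ·
  (2,3): δ = 150.49°  ·
  (2,4): δ = 100.48°  ·
  (2,5): δ = 33.40°  ✓
  (3,4): δ = 129.99°  ·
  (3,5): δ = 3.88°  ✓
  (4,5): δ = 46.12°  ✓
antipodal pairs: 6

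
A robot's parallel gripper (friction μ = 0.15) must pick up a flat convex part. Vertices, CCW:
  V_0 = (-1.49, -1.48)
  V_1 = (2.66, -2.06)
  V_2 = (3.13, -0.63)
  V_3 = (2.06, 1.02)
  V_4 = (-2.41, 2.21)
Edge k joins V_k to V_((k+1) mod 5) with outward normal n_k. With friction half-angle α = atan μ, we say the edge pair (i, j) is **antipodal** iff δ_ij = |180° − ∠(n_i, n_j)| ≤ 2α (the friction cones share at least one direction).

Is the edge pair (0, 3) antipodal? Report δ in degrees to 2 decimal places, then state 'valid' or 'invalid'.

α = atan 0.15 = 8.53°;  2α = 17.06°
edge 0: e_0 = (+4.15, -0.58);  n_0 = (-0.1384, -0.9904)
edge 3: e_3 = (-4.47, +1.19);  n_3 = (+0.2573, +0.9663)
∠(n_0, n_3) = 173.05°
δ = |180° − 173.05°| = 6.95°
6.95° ≤ 2α = 17.06°  →  valid

δ = 6.95°, valid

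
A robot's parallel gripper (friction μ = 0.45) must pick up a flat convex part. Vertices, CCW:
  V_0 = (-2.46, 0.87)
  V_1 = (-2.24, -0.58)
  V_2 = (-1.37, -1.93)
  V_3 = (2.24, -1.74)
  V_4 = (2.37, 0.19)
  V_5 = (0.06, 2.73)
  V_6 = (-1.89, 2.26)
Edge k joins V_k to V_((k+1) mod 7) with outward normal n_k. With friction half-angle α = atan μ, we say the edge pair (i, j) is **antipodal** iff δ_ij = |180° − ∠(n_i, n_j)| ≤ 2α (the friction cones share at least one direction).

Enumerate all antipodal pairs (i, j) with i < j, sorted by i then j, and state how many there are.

α = atan 0.45 = 24.23°;  2α = 48.46°
n_0 = (-0.9887, -0.1500)
n_1 = (-0.8406, -0.5417)
n_2 = (+0.0526, -0.9986)
n_3 = (+0.9977, -0.0672)
n_4 = (+0.7398, +0.6728)
n_5 = (-0.2343, +0.9722)
n_6 = (-0.9252, +0.3794)
  (0,1): δ = 155.83°  ·
  (0,2): δ = 95.61°  ·
  (0,3): δ = 12.48°  ✓
  (0,4): δ = 33.66°  ✓
  (0,5): δ = 94.92°  ·
  (0,6): δ = 149.08°  ·
  (1,2): δ = 119.79°  ·
  (1,3): δ = 36.65°  ✓
  (1,4): δ = 9.49°  ✓
  (1,5): δ = 70.75°  ·
  (1,6): δ = 124.90°  ·
  (2,3): δ = 96.87°  ·
  (2,4): δ = 50.73°  ·
  (2,5): δ = 10.54°  ✓
  (2,6): δ = 64.69°  ·
  (3,4): δ = 133.86°  ·
  (3,5): δ = 72.60°  ·
  (3,6): δ = 18.44°  ✓
  (4,5): δ = 118.73°  ·
  (4,6): δ = 64.58°  ·
  (5,6): δ = 125.85°  ·
antipodal pairs: 6

count = 6; pairs: (0,3), (0,4), (1,3), (1,4), (2,5), (3,6)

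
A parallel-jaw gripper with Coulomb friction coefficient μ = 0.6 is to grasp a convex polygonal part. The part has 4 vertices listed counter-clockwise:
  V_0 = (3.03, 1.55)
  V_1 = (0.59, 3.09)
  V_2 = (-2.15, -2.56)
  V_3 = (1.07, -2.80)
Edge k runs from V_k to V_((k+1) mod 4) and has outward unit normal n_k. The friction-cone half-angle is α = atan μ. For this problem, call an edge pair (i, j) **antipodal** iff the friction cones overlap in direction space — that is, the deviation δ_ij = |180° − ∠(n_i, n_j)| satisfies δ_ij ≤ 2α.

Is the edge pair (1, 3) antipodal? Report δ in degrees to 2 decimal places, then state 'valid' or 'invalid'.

α = atan 0.6 = 30.96°;  2α = 61.93°
edge 1: e_1 = (-2.74, -5.65);  n_1 = (-0.8998, +0.4364)
edge 3: e_3 = (+1.96, +4.35);  n_3 = (+0.9117, -0.4108)
∠(n_1, n_3) = 178.38°
δ = |180° − 178.38°| = 1.62°
1.62° ≤ 2α = 61.93°  →  valid

δ = 1.62°, valid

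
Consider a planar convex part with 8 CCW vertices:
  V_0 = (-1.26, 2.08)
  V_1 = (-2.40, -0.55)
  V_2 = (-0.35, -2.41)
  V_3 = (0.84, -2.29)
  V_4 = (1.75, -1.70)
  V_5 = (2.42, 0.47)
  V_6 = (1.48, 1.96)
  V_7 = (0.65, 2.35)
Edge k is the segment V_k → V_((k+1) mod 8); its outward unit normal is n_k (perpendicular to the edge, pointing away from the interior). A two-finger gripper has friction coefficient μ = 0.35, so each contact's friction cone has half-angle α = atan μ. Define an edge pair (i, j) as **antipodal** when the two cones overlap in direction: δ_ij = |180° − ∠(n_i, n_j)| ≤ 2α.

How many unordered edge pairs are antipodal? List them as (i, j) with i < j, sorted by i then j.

count = 7; pairs: (0,3), (0,4), (1,5), (1,6), (2,6), (2,7), (3,7)

α = atan 0.35 = 19.29°;  2α = 38.58°
n_0 = (-0.9175, +0.3977)
n_1 = (-0.6720, -0.7406)
n_2 = (+0.1003, -0.9950)
n_3 = (+0.5440, -0.8391)
n_4 = (+0.9555, -0.2950)
n_5 = (+0.8458, +0.5336)
n_6 = (+0.4253, +0.9051)
n_7 = (-0.1400, +0.9902)
  (0,1): δ = 108.78°  ·
  (0,2): δ = 60.81°  ·
  (0,3): δ = 33.61°  ✓
  (0,4): δ = 6.28°  ✓
  (0,5): δ = 55.68°  ·
  (0,6): δ = 88.27°  ·
  (0,7): δ = 121.48°  ·
  (1,2): δ = 132.02°  ·
  (1,3): δ = 104.82°  ·
  (1,4): δ = 64.94°  ·
  (1,5): δ = 15.54°  ✓
  (1,6): δ = 17.05°  ✓
  (1,7): δ = 50.26°  ·
  (2,3): δ = 152.80°  ·
  (2,4): δ = 112.92°  ·
  (2,5): δ = 63.51°  ·
  (2,6): δ = 30.93°  ✓
  (2,7): δ = 2.29°  ✓
  (3,4): δ = 140.12°  ·
  (3,5): δ = 90.71°  ·
  (3,6): δ = 58.13°  ·
  (3,7): δ = 24.91°  ✓
  (4,5): δ = 130.59°  ·
  (4,6): δ = 98.01°  ·
  (4,7): δ = 64.80°  ·
  (5,6): δ = 147.41°  ·
  (5,7): δ = 114.20°  ·
  (6,7): δ = 146.79°  ·
antipodal pairs: 7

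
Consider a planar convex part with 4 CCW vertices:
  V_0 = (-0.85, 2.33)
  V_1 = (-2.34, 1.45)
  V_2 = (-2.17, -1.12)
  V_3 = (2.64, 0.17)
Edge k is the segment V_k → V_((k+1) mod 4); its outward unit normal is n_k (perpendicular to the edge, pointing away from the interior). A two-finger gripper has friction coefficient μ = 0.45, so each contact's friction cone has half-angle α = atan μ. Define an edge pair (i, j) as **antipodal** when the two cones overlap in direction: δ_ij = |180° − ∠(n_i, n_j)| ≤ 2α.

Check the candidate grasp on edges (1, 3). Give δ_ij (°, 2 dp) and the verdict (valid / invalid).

α = atan 0.45 = 24.23°;  2α = 48.46°
edge 1: e_1 = (+0.17, -2.57);  n_1 = (-0.9978, -0.0660)
edge 3: e_3 = (-3.49, +2.16);  n_3 = (+0.5263, +0.8503)
∠(n_1, n_3) = 125.54°
δ = |180° − 125.54°| = 54.46°
54.46° > 2α = 48.46°  →  invalid

δ = 54.46°, invalid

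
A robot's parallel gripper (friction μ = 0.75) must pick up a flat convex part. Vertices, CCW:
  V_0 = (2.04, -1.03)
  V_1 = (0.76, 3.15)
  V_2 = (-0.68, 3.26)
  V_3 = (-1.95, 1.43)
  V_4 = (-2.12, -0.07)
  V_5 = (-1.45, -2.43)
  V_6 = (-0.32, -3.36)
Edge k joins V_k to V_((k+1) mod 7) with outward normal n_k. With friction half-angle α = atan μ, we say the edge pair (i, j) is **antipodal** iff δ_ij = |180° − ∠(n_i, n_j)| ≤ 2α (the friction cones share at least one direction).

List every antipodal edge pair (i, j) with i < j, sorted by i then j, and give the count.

α = atan 0.75 = 36.87°;  2α = 73.74°
n_0 = (+0.9562, +0.2928)
n_1 = (+0.0762, +0.9971)
n_2 = (-0.8215, +0.5701)
n_3 = (-0.9936, +0.1126)
n_4 = (-0.9620, -0.2731)
n_5 = (-0.6355, -0.7721)
n_6 = (+0.7026, -0.7116)
  (0,1): δ = 111.39°  ·
  (0,2): δ = 51.79°  ✓
  (0,3): δ = 23.49°  ✓
  (0,4): δ = 1.18°  ✓
  (0,5): δ = 33.52°  ✓
  (0,6): δ = 117.61°  ·
  (1,2): δ = 120.39°  ·
  (1,3): δ = 92.10°  ·
  (1,4): δ = 69.78°  ✓
  (1,5): δ = 35.09°  ✓
  (1,6): δ = 49.00°  ✓
  (2,3): δ = 151.71°  ·
  (2,4): δ = 129.39°  ·
  (2,5): δ = 94.69°  ·
  (2,6): δ = 10.61°  ✓
  (3,4): δ = 157.68°  ·
  (3,5): δ = 122.99°  ·
  (3,6): δ = 38.90°  ✓
  (4,5): δ = 145.30°  ·
  (4,6): δ = 61.22°  ✓
  (5,6): δ = 95.91°  ·
antipodal pairs: 10

count = 10; pairs: (0,2), (0,3), (0,4), (0,5), (1,4), (1,5), (1,6), (2,6), (3,6), (4,6)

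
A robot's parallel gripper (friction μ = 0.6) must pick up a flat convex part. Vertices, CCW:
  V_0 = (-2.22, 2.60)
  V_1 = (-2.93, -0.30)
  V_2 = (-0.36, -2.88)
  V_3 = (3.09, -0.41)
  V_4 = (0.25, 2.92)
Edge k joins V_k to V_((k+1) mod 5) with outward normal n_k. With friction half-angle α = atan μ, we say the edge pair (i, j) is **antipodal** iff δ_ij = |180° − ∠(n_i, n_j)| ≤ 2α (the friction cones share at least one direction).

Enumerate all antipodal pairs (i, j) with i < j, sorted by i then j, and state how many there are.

count = 5; pairs: (0,2), (0,3), (1,3), (1,4), (2,4)

α = atan 0.6 = 30.96°;  2α = 61.93°
n_0 = (-0.9713, +0.2378)
n_1 = (-0.7085, -0.7057)
n_2 = (+0.5821, -0.8131)
n_3 = (+0.7609, +0.6489)
n_4 = (-0.1285, +0.9917)
  (0,1): δ = 121.35°  ·
  (0,2): δ = 40.64°  ✓
  (0,3): δ = 54.22°  ✓
  (0,4): δ = 111.14°  ·
  (1,2): δ = 99.29°  ·
  (1,3): δ = 4.43°  ✓
  (1,4): δ = 52.49°  ✓
  (2,3): δ = 85.14°  ·
  (2,4): δ = 28.22°  ✓
  (3,4): δ = 123.08°  ·
antipodal pairs: 5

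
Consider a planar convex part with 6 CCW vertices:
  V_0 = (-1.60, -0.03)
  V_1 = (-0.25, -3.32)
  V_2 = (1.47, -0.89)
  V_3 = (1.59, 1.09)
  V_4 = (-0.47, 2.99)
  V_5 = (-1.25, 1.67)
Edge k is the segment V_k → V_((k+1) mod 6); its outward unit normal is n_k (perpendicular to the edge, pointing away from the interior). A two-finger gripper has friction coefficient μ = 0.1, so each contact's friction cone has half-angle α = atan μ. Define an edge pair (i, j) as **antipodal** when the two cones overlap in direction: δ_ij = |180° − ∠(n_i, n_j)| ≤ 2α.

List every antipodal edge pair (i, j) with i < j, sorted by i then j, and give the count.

count = 2; pairs: (1,4), (2,5)

α = atan 0.1 = 5.71°;  2α = 11.42°
n_0 = (-0.9251, -0.3796)
n_1 = (+0.8162, -0.5777)
n_2 = (+0.9982, -0.0605)
n_3 = (+0.6780, +0.7351)
n_4 = (-0.8609, +0.5087)
n_5 = (-0.9795, +0.2017)
  (0,1): δ = 57.60°  ·
  (0,2): δ = 25.78°  ·
  (0,3): δ = 25.00°  ·
  (0,4): δ = 127.11°  ·
  (0,5): δ = 146.06°  ·
  (1,2): δ = 148.18°  ·
  (1,3): δ = 97.39°  ·
  (1,4): δ = 4.71°  ✓
  (1,5): δ = 23.66°  ·
  (2,3): δ = 129.22°  ·
  (2,4): δ = 27.11°  ·
  (2,5): δ = 8.17°  ✓
  (3,4): δ = 77.89°  ·
  (3,5): δ = 58.95°  ·
  (4,5): δ = 161.05°  ·
antipodal pairs: 2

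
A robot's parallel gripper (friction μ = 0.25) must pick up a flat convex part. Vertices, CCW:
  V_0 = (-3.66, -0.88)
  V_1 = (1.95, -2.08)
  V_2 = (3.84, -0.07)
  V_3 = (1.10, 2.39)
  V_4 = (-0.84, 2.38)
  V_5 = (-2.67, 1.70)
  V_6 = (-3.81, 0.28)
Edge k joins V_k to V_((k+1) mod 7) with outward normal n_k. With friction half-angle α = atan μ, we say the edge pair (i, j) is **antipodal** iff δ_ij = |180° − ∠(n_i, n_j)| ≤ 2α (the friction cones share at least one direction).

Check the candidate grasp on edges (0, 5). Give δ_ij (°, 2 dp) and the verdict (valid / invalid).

α = atan 0.25 = 14.04°;  2α = 28.07°
edge 0: e_0 = (+5.61, -1.20);  n_0 = (-0.2092, -0.9779)
edge 5: e_5 = (-1.14, -1.42);  n_5 = (-0.7798, +0.6260)
∠(n_0, n_5) = 116.68°
δ = |180° − 116.68°| = 63.32°
63.32° > 2α = 28.07°  →  invalid

δ = 63.32°, invalid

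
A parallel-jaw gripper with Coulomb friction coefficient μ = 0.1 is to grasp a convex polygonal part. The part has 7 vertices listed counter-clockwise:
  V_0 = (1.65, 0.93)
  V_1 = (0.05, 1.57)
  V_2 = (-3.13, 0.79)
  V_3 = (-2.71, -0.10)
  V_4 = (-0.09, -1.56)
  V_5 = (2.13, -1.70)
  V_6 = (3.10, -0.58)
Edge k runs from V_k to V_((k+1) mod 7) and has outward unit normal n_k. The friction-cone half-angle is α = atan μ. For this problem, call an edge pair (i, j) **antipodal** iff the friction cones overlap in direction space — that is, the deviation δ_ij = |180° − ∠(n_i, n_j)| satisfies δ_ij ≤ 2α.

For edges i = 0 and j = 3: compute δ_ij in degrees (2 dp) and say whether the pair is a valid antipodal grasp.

α = atan 0.1 = 5.71°;  2α = 11.42°
edge 0: e_0 = (-1.60, +0.64);  n_0 = (+0.3714, +0.9285)
edge 3: e_3 = (+2.62, -1.46);  n_3 = (-0.4868, -0.8735)
∠(n_0, n_3) = 172.67°
δ = |180° − 172.67°| = 7.33°
7.33° ≤ 2α = 11.42°  →  valid

δ = 7.33°, valid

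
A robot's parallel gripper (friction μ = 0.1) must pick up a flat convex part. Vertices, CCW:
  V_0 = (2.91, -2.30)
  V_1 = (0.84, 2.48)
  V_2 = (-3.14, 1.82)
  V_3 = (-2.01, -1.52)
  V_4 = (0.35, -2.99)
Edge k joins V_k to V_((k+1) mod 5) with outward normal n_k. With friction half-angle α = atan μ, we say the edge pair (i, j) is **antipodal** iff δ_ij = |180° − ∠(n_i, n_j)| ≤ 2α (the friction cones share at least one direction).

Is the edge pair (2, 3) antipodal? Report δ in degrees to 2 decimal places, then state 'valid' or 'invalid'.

δ = 140.61°, invalid

α = atan 0.1 = 5.71°;  2α = 11.42°
edge 2: e_2 = (+1.13, -3.34);  n_2 = (-0.9473, -0.3205)
edge 3: e_3 = (+2.36, -1.47);  n_3 = (-0.5287, -0.8488)
∠(n_2, n_3) = 39.39°
δ = |180° − 39.39°| = 140.61°
140.61° > 2α = 11.42°  →  invalid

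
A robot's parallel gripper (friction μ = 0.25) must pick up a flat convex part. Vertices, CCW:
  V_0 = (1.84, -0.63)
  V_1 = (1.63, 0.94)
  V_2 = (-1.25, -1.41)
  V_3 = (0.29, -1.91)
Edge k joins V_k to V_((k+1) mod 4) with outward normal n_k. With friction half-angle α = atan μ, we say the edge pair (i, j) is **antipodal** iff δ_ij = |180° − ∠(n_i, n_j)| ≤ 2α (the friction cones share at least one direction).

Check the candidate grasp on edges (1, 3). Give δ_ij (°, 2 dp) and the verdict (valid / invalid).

δ = 0.34°, valid

α = atan 0.25 = 14.04°;  2α = 28.07°
edge 1: e_1 = (-2.88, -2.35);  n_1 = (-0.6322, +0.7748)
edge 3: e_3 = (+1.55, +1.28);  n_3 = (+0.6368, -0.7711)
∠(n_1, n_3) = 179.66°
δ = |180° − 179.66°| = 0.34°
0.34° ≤ 2α = 28.07°  →  valid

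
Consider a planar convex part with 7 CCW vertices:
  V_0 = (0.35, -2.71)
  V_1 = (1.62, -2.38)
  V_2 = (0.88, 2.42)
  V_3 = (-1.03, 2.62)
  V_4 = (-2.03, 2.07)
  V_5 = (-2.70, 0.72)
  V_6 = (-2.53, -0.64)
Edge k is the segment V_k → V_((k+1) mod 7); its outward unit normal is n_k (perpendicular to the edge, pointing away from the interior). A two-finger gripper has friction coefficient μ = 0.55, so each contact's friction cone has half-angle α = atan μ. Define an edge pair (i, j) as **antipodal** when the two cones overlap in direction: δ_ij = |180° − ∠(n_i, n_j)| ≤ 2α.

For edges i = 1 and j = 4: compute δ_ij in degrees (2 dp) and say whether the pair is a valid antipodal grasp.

δ = 35.16°, valid

α = atan 0.55 = 28.81°;  2α = 57.62°
edge 1: e_1 = (-0.74, +4.80);  n_1 = (+0.9883, +0.1524)
edge 4: e_4 = (-0.67, -1.35);  n_4 = (-0.8958, +0.4446)
∠(n_1, n_4) = 144.84°
δ = |180° − 144.84°| = 35.16°
35.16° ≤ 2α = 57.62°  →  valid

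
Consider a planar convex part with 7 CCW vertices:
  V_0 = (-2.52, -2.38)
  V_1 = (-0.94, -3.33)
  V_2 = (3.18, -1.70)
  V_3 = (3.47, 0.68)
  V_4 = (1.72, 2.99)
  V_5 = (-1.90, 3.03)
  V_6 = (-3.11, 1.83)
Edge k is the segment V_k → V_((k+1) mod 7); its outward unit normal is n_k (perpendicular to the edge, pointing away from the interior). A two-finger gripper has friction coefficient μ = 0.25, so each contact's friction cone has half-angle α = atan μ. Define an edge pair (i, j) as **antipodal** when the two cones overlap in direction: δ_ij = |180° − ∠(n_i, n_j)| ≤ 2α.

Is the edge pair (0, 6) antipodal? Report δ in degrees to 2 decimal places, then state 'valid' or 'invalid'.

δ = 128.99°, invalid

α = atan 0.25 = 14.04°;  2α = 28.07°
edge 0: e_0 = (+1.58, -0.95);  n_0 = (-0.5153, -0.8570)
edge 6: e_6 = (+0.59, -4.21);  n_6 = (-0.9903, -0.1388)
∠(n_0, n_6) = 51.01°
δ = |180° − 51.01°| = 128.99°
128.99° > 2α = 28.07°  →  invalid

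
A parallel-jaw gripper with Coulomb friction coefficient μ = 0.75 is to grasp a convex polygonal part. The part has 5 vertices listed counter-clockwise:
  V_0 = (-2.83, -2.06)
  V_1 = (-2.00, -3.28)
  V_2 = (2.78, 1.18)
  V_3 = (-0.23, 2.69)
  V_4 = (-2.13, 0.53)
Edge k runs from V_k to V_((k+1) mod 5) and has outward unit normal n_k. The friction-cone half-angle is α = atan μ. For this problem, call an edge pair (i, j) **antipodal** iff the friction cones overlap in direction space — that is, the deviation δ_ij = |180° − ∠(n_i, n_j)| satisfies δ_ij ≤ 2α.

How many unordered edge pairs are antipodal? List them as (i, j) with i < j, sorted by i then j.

α = atan 0.75 = 36.87°;  2α = 73.74°
n_0 = (-0.8268, -0.5625)
n_1 = (+0.6822, -0.7312)
n_2 = (+0.4484, +0.8938)
n_3 = (-0.7509, +0.6605)
n_4 = (-0.9654, +0.2609)
  (0,1): δ = 81.21°  ·
  (0,2): δ = 29.13°  ✓
  (0,3): δ = 104.44°  ·
  (0,4): δ = 130.65°  ·
  (1,2): δ = 69.66°  ✓
  (1,3): δ = 5.65°  ✓
  (1,4): δ = 31.86°  ✓
  (2,3): δ = 104.69°  ·
  (2,4): δ = 78.48°  ·
  (3,4): δ = 153.79°  ·
antipodal pairs: 4

count = 4; pairs: (0,2), (1,2), (1,3), (1,4)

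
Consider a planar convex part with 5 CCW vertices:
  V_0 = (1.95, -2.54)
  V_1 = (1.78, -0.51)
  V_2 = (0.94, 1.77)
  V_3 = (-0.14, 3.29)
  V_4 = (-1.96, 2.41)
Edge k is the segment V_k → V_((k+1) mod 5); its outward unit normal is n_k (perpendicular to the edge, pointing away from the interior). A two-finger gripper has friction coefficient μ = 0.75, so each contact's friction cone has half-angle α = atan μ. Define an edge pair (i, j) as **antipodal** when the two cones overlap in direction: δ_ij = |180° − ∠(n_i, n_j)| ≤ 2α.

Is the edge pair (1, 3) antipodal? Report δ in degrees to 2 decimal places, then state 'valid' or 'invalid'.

α = atan 0.75 = 36.87°;  2α = 73.74°
edge 1: e_1 = (-0.84, +2.28);  n_1 = (+0.9383, +0.3457)
edge 3: e_3 = (-1.82, -0.88);  n_3 = (-0.4353, +0.9003)
∠(n_1, n_3) = 95.58°
δ = |180° − 95.58°| = 84.42°
84.42° > 2α = 73.74°  →  invalid

δ = 84.42°, invalid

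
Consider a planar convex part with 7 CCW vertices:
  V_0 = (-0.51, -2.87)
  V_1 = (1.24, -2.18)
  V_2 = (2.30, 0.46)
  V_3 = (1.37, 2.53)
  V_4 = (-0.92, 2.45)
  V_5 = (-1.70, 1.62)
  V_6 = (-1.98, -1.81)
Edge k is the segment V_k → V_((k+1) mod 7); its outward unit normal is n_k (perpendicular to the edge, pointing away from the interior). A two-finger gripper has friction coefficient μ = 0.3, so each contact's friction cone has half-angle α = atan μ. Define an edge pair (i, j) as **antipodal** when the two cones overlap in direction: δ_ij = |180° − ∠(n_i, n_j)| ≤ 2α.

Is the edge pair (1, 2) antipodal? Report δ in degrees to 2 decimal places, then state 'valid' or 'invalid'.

α = atan 0.3 = 16.70°;  2α = 33.40°
edge 1: e_1 = (+1.06, +2.64);  n_1 = (+0.9280, -0.3726)
edge 2: e_2 = (-0.93, +2.07);  n_2 = (+0.9122, +0.4098)
∠(n_1, n_2) = 46.07°
δ = |180° − 46.07°| = 133.93°
133.93° > 2α = 33.40°  →  invalid

δ = 133.93°, invalid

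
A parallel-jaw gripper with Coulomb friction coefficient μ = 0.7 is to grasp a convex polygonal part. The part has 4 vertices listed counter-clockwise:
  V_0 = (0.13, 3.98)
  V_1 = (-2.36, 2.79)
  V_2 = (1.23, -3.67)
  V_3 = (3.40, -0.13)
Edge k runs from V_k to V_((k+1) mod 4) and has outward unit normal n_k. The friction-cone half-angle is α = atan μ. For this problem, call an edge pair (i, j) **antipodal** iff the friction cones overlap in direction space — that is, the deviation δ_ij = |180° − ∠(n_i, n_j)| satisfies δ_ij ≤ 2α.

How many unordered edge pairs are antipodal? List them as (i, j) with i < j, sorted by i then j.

count = 3; pairs: (0,2), (1,2), (1,3)

α = atan 0.7 = 34.99°;  2α = 69.98°
n_0 = (-0.4312, +0.9023)
n_1 = (-0.8741, -0.4858)
n_2 = (+0.8526, -0.5226)
n_3 = (+0.7825, +0.6226)
  (0,1): δ = 86.48°  ·
  (0,2): δ = 32.95°  ✓
  (0,3): δ = 102.96°  ·
  (1,2): δ = 60.57°  ✓
  (1,3): δ = 9.44°  ✓
  (2,3): δ = 109.99°  ·
antipodal pairs: 3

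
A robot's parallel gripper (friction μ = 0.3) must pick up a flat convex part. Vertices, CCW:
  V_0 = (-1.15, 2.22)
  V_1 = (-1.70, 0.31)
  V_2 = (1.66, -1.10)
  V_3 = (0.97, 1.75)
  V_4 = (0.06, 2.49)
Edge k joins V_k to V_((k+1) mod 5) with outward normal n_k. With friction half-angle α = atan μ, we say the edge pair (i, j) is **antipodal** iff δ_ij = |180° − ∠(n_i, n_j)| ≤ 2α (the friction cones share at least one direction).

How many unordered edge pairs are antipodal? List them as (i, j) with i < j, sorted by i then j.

α = atan 0.3 = 16.70°;  2α = 33.40°
n_0 = (-0.9610, +0.2767)
n_1 = (-0.3870, -0.9221)
n_2 = (+0.9719, +0.2353)
n_3 = (+0.6309, +0.7759)
n_4 = (-0.2178, +0.9760)
  (0,1): δ = 96.70°  ·
  (0,2): δ = 29.67°  ✓
  (0,3): δ = 66.95°  ·
  (0,4): δ = 118.64°  ·
  (1,2): δ = 53.63°  ·
  (1,3): δ = 16.35°  ✓
  (1,4): δ = 35.34°  ·
  (2,3): δ = 142.73°  ·
  (2,4): δ = 91.03°  ·
  (3,4): δ = 128.30°  ·
antipodal pairs: 2

count = 2; pairs: (0,2), (1,3)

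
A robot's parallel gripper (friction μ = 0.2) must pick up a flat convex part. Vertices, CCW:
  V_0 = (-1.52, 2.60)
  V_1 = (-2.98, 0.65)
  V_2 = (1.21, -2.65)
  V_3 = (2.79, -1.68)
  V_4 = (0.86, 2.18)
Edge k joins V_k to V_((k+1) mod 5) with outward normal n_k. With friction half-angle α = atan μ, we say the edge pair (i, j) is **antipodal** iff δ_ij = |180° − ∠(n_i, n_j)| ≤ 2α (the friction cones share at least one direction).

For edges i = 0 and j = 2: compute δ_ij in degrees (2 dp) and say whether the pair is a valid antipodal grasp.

α = atan 0.2 = 11.31°;  2α = 22.62°
edge 0: e_0 = (-1.46, -1.95);  n_0 = (-0.8005, +0.5993)
edge 2: e_2 = (+1.58, +0.97);  n_2 = (+0.5232, -0.8522)
∠(n_0, n_2) = 158.37°
δ = |180° − 158.37°| = 21.63°
21.63° ≤ 2α = 22.62°  →  valid

δ = 21.63°, valid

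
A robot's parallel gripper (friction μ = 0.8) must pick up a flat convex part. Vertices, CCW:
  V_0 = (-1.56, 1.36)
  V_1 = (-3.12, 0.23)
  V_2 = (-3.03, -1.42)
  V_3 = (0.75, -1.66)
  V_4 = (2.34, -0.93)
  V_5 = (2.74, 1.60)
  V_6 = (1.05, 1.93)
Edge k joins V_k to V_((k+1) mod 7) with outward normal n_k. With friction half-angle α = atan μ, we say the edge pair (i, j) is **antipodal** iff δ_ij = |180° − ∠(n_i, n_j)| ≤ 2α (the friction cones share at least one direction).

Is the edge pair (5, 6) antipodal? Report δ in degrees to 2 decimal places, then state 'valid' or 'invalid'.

δ = 156.63°, invalid

α = atan 0.8 = 38.66°;  2α = 77.32°
edge 5: e_5 = (-1.69, +0.33);  n_5 = (+0.1916, +0.9815)
edge 6: e_6 = (-2.61, -0.57);  n_6 = (-0.2134, +0.9770)
∠(n_5, n_6) = 23.37°
δ = |180° − 23.37°| = 156.63°
156.63° > 2α = 77.32°  →  invalid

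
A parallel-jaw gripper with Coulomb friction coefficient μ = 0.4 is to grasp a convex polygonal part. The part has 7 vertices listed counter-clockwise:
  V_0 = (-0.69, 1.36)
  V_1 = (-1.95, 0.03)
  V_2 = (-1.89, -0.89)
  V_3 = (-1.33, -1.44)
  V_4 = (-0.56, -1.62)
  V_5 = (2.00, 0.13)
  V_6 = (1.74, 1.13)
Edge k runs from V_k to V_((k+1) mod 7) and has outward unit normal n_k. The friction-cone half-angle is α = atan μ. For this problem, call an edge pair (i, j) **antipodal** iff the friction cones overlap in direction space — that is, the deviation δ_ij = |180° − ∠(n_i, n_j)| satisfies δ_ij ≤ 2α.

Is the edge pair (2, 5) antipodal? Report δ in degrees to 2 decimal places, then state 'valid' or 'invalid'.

δ = 30.94°, valid

α = atan 0.4 = 21.80°;  2α = 43.60°
edge 2: e_2 = (+0.56, -0.55);  n_2 = (-0.7007, -0.7134)
edge 5: e_5 = (-0.26, +1.00);  n_5 = (+0.9678, +0.2516)
∠(n_2, n_5) = 149.06°
δ = |180° − 149.06°| = 30.94°
30.94° ≤ 2α = 43.60°  →  valid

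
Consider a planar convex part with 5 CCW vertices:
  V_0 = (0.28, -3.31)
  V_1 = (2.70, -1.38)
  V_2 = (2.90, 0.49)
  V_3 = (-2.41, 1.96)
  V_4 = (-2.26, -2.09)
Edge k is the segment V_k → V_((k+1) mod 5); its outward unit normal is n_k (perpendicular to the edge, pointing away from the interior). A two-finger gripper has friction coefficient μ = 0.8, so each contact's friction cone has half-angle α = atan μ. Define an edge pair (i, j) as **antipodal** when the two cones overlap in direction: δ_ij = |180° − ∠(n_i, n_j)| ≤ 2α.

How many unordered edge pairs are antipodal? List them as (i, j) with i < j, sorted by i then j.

α = atan 0.8 = 38.66°;  2α = 77.32°
n_0 = (+0.6235, -0.7818)
n_1 = (+0.9943, -0.1063)
n_2 = (+0.2668, +0.9638)
n_3 = (-0.9993, -0.0370)
n_4 = (-0.4330, -0.9014)
  (0,1): δ = 134.68°  ·
  (0,2): δ = 54.05°  ✓
  (0,3): δ = 53.55°  ✓
  (0,4): δ = 115.77°  ·
  (1,2): δ = 99.37°  ·
  (1,3): δ = 8.23°  ✓
  (1,4): δ = 70.45°  ✓
  (2,3): δ = 72.40°  ✓
  (2,4): δ = 10.18°  ✓
  (3,4): δ = 117.78°  ·
antipodal pairs: 6

count = 6; pairs: (0,2), (0,3), (1,3), (1,4), (2,3), (2,4)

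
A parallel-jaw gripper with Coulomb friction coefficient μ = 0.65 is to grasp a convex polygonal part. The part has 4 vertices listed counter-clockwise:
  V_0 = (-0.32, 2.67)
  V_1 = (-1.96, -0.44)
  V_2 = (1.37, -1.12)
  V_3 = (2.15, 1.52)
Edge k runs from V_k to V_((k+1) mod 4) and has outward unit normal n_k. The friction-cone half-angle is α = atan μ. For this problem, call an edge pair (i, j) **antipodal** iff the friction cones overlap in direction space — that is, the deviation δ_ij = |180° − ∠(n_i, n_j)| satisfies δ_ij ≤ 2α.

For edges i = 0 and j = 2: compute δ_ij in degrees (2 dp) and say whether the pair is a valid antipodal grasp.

α = atan 0.65 = 33.02°;  2α = 66.05°
edge 0: e_0 = (-1.64, -3.11);  n_0 = (-0.8845, +0.4664)
edge 2: e_2 = (+0.78, +2.64);  n_2 = (+0.9590, -0.2833)
∠(n_0, n_2) = 168.66°
δ = |180° − 168.66°| = 11.34°
11.34° ≤ 2α = 66.05°  →  valid

δ = 11.34°, valid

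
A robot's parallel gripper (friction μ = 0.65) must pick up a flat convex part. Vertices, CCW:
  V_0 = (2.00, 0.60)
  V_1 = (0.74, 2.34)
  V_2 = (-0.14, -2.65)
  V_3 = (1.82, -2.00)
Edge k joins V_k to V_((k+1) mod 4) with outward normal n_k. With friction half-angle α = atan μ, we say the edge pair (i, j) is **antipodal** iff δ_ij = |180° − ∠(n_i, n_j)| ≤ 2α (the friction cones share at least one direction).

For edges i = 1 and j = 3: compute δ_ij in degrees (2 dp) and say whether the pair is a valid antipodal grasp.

α = atan 0.65 = 33.02°;  2α = 66.05°
edge 1: e_1 = (-0.88, -4.99);  n_1 = (-0.9848, +0.1737)
edge 3: e_3 = (+0.18, +2.60);  n_3 = (+0.9976, -0.0691)
∠(n_1, n_3) = 173.96°
δ = |180° − 173.96°| = 6.04°
6.04° ≤ 2α = 66.05°  →  valid

δ = 6.04°, valid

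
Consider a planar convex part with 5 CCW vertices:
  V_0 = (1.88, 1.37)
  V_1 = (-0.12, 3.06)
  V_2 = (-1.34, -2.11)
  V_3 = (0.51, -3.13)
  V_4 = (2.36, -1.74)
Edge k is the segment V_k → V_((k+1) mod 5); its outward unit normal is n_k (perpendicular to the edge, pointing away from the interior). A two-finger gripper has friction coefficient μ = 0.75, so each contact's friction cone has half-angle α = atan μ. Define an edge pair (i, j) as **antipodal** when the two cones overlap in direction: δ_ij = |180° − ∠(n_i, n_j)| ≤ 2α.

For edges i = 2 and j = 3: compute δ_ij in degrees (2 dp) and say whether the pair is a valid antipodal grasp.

α = atan 0.75 = 36.87°;  2α = 73.74°
edge 2: e_2 = (+1.85, -1.02);  n_2 = (-0.4828, -0.8757)
edge 3: e_3 = (+1.85, +1.39);  n_3 = (+0.6007, -0.7995)
∠(n_2, n_3) = 65.79°
δ = |180° − 65.79°| = 114.21°
114.21° > 2α = 73.74°  →  invalid

δ = 114.21°, invalid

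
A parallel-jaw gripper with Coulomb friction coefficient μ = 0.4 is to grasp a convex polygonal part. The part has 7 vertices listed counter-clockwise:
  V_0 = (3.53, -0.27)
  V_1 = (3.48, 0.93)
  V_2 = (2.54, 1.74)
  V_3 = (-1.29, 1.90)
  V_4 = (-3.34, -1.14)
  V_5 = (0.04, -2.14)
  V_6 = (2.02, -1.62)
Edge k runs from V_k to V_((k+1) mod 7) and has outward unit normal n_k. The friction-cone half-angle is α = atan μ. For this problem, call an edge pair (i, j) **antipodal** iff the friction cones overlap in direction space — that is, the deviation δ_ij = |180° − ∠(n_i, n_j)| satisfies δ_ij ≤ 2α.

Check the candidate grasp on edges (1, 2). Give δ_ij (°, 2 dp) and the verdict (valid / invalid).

δ = 141.64°, invalid

α = atan 0.4 = 21.80°;  2α = 43.60°
edge 1: e_1 = (-0.94, +0.81);  n_1 = (+0.6528, +0.7575)
edge 2: e_2 = (-3.83, +0.16);  n_2 = (+0.0417, +0.9991)
∠(n_1, n_2) = 38.36°
δ = |180° − 38.36°| = 141.64°
141.64° > 2α = 43.60°  →  invalid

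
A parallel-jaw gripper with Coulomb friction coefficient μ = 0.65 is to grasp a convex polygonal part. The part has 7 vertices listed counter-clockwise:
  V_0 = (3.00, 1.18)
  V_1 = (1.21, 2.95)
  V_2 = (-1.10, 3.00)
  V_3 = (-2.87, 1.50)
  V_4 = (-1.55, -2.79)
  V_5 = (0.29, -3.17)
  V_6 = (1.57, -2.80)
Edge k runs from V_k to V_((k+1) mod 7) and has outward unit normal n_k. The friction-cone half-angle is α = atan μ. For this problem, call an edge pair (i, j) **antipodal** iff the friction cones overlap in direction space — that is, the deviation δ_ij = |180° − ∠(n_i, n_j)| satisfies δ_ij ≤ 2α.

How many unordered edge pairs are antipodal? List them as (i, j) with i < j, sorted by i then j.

α = atan 0.65 = 33.02°;  2α = 66.05°
n_0 = (+0.7031, +0.7111)
n_1 = (+0.0216, +0.9998)
n_2 = (-0.6465, +0.7629)
n_3 = (-0.9558, -0.2941)
n_4 = (-0.2023, -0.9793)
n_5 = (+0.2777, -0.9607)
n_6 = (+0.9411, -0.3381)
  (0,1): δ = 136.56°  ·
  (0,2): δ = 95.04°  ·
  (0,3): δ = 28.22°  ✓
  (0,4): δ = 33.01°  ✓
  (0,5): δ = 60.80°  ✓
  (0,6): δ = 114.91°  ·
  (1,2): δ = 138.48°  ·
  (1,3): δ = 71.66°  ·
  (1,4): δ = 10.43°  ✓
  (1,5): δ = 17.36°  ✓
  (1,6): δ = 71.48°  ·
  (2,3): δ = 113.18°  ·
  (2,4): δ = 51.95°  ✓
  (2,5): δ = 24.16°  ✓
  (2,6): δ = 29.96°  ✓
  (3,4): δ = 118.77°  ·
  (3,5): δ = 90.98°  ·
  (3,6): δ = 36.87°  ✓
  (4,5): δ = 152.21°  ·
  (4,6): δ = 98.09°  ·
  (5,6): δ = 125.89°  ·
antipodal pairs: 9

count = 9; pairs: (0,3), (0,4), (0,5), (1,4), (1,5), (2,4), (2,5), (2,6), (3,6)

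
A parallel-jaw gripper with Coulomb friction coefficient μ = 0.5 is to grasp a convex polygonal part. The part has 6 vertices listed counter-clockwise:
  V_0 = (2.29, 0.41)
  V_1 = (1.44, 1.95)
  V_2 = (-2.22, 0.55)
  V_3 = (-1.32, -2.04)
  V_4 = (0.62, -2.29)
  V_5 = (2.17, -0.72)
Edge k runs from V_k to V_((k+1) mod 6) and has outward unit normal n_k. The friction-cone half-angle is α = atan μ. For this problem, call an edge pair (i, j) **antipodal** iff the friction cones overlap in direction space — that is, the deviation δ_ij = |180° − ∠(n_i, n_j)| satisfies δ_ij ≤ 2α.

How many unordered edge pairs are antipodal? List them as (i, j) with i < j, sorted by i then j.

α = atan 0.5 = 26.57°;  2α = 53.13°
n_0 = (+0.8755, +0.4832)
n_1 = (-0.3573, +0.9340)
n_2 = (-0.9446, -0.3282)
n_3 = (-0.1278, -0.9918)
n_4 = (+0.7116, -0.7026)
n_5 = (+0.9944, -0.1056)
  (0,1): δ = 97.96°  ·
  (0,2): δ = 9.73°  ✓
  (0,3): δ = 53.76°  ·
  (0,4): δ = 106.47°  ·
  (0,5): δ = 145.04°  ·
  (1,2): δ = 91.77°  ·
  (1,3): δ = 28.28°  ✓
  (1,4): δ = 24.43°  ✓
  (1,5): δ = 63.01°  ·
  (2,3): δ = 116.50°  ·
  (2,4): δ = 63.79°  ·
  (2,5): δ = 25.22°  ✓
  (3,4): δ = 127.29°  ·
  (3,5): δ = 88.72°  ·
  (4,5): δ = 141.43°  ·
antipodal pairs: 4

count = 4; pairs: (0,2), (1,3), (1,4), (2,5)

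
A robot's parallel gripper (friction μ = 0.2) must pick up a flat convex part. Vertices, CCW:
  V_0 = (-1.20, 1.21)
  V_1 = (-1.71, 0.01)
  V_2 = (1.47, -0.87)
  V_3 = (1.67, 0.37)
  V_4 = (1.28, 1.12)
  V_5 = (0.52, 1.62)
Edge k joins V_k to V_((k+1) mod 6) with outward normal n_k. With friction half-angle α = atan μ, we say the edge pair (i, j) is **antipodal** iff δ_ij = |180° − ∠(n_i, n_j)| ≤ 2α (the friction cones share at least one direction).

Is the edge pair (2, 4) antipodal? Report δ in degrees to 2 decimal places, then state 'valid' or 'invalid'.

δ = 114.18°, invalid

α = atan 0.2 = 11.31°;  2α = 22.62°
edge 2: e_2 = (+0.20, +1.24);  n_2 = (+0.9872, -0.1592)
edge 4: e_4 = (-0.76, +0.50);  n_4 = (+0.5496, +0.8354)
∠(n_2, n_4) = 65.82°
δ = |180° − 65.82°| = 114.18°
114.18° > 2α = 22.62°  →  invalid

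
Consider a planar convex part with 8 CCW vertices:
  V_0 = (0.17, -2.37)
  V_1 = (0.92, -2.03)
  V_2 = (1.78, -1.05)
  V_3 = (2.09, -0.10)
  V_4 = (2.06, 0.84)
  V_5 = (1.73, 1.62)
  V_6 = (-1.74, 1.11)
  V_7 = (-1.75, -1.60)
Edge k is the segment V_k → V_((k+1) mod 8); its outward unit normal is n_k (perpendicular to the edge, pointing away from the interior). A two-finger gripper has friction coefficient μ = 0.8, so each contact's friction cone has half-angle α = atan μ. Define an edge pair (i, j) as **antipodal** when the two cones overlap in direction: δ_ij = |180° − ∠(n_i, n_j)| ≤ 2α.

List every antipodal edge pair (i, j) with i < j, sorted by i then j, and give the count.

count = 11; pairs: (0,5), (0,6), (1,5), (1,6), (2,5), (2,6), (3,6), (3,7), (4,6), (4,7), (5,7)

α = atan 0.8 = 38.66°;  2α = 77.32°
n_0 = (+0.4129, -0.9108)
n_1 = (+0.7516, -0.6596)
n_2 = (+0.9507, -0.3102)
n_3 = (+0.9995, +0.0319)
n_4 = (+0.9210, +0.3896)
n_5 = (-0.1454, +0.9894)
n_6 = (-1.0000, +0.0037)
n_7 = (-0.3722, -0.9281)
  (0,1): δ = 155.65°  ·
  (0,2): δ = 132.46°  ·
  (0,3): δ = 112.56°  ·
  (0,4): δ = 91.45°  ·
  (0,5): δ = 16.03°  ✓
  (0,6): δ = 65.40°  ✓
  (0,7): δ = 133.76°  ·
  (1,2): δ = 156.80°  ·
  (1,3): δ = 136.90°  ·
  (1,4): δ = 115.80°  ·
  (1,5): δ = 40.37°  ✓
  (1,6): δ = 41.06°  ✓
  (1,7): δ = 109.42°  ·
  (2,3): δ = 160.10°  ·
  (2,4): δ = 139.00°  ·
  (2,5): δ = 63.57°  ✓
  (2,6): δ = 17.86°  ✓
  (2,7): δ = 86.22°  ·
  (3,4): δ = 158.90°  ·
  (3,5): δ = 83.47°  ·
  (3,6): δ = 2.04°  ✓
  (3,7): δ = 66.32°  ✓
  (4,5): δ = 104.57°  ·
  (4,6): δ = 23.14°  ✓
  (4,7): δ = 45.22°  ✓
  (5,6): δ = 98.57°  ·
  (5,7): δ = 30.21°  ✓
  (6,7): δ = 111.64°  ·
antipodal pairs: 11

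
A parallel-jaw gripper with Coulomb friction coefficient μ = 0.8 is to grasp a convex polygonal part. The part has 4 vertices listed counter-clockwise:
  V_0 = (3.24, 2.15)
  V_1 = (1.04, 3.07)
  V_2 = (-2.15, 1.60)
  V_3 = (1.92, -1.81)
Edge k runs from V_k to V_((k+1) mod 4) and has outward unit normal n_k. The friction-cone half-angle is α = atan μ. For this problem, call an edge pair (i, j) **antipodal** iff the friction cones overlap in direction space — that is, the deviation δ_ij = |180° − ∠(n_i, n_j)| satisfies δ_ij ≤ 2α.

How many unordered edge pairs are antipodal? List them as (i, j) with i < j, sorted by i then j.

α = atan 0.8 = 38.66°;  2α = 77.32°
n_0 = (+0.3858, +0.9226)
n_1 = (-0.4185, +0.9082)
n_2 = (-0.6422, -0.7665)
n_3 = (+0.9487, -0.3162)
  (0,1): δ = 132.57°  ·
  (0,2): δ = 17.26°  ✓
  (0,3): δ = 94.26°  ·
  (1,2): δ = 64.70°  ✓
  (1,3): δ = 46.82°  ✓
  (2,3): δ = 68.48°  ✓
antipodal pairs: 4

count = 4; pairs: (0,2), (1,2), (1,3), (2,3)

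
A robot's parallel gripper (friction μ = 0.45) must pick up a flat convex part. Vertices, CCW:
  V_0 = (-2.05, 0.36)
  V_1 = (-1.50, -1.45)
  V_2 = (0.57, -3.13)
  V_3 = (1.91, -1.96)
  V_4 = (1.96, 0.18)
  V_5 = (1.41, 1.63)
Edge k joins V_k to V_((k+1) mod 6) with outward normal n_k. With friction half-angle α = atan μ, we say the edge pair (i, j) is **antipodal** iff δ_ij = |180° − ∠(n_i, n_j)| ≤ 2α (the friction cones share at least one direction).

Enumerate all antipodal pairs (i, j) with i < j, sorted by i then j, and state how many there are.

count = 4; pairs: (0,3), (0,4), (1,4), (2,5)

α = atan 0.45 = 24.23°;  2α = 48.46°
n_0 = (-0.9568, -0.2907)
n_1 = (-0.6302, -0.7765)
n_2 = (+0.6577, -0.7533)
n_3 = (+0.9997, -0.0234)
n_4 = (+0.9350, +0.3547)
n_5 = (-0.3446, +0.9388)
  (0,1): δ = 145.96°  ·
  (0,2): δ = 65.78°  ·
  (0,3): δ = 18.24°  ✓
  (0,4): δ = 3.87°  ✓
  (0,5): δ = 93.25°  ·
  (1,2): δ = 99.81°  ·
  (1,3): δ = 52.28°  ·
  (1,4): δ = 30.17°  ✓
  (1,5): δ = 59.22°  ·
  (2,3): δ = 132.46°  ·
  (2,4): δ = 110.35°  ·
  (2,5): δ = 20.97°  ✓
  (3,4): δ = 157.89°  ·
  (3,5): δ = 68.51°  ·
  (4,5): δ = 90.62°  ·
antipodal pairs: 4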